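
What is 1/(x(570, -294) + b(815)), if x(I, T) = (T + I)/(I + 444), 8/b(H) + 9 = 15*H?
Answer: 258063/70411 ≈ 3.6651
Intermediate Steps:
b(H) = 8/(-9 + 15*H)
x(I, T) = (I + T)/(444 + I)
1/(x(570, -294) + b(815)) = 1/((570 - 294)/(444 + 570) + 8/(3*(-3 + 5*815))) = 1/(276/1014 + 8/(3*(-3 + 4075))) = 1/((1/1014)*276 + (8/3)/4072) = 1/(46/169 + (8/3)*(1/4072)) = 1/(46/169 + 1/1527) = 1/(70411/258063) = 258063/70411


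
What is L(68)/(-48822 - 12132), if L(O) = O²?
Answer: -2312/30477 ≈ -0.075861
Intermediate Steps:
L(68)/(-48822 - 12132) = 68²/(-48822 - 12132) = 4624/(-60954) = 4624*(-1/60954) = -2312/30477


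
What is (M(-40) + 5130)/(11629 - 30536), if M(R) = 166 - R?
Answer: -5336/18907 ≈ -0.28222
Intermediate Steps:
(M(-40) + 5130)/(11629 - 30536) = ((166 - 1*(-40)) + 5130)/(11629 - 30536) = ((166 + 40) + 5130)/(-18907) = (206 + 5130)*(-1/18907) = 5336*(-1/18907) = -5336/18907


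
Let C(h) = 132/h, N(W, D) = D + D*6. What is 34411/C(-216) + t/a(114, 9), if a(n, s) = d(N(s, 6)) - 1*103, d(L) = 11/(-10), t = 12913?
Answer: -646213748/11451 ≈ -56433.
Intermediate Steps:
N(W, D) = 7*D (N(W, D) = D + 6*D = 7*D)
d(L) = -11/10 (d(L) = 11*(-⅒) = -11/10)
a(n, s) = -1041/10 (a(n, s) = -11/10 - 1*103 = -11/10 - 103 = -1041/10)
34411/C(-216) + t/a(114, 9) = 34411/((132/(-216))) + 12913/(-1041/10) = 34411/((132*(-1/216))) + 12913*(-10/1041) = 34411/(-11/18) - 129130/1041 = 34411*(-18/11) - 129130/1041 = -619398/11 - 129130/1041 = -646213748/11451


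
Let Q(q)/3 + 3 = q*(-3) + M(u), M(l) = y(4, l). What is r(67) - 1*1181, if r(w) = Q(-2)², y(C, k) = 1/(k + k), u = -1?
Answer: -4499/4 ≈ -1124.8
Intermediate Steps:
y(C, k) = 1/(2*k)
M(l) = 1/(2*l)
Q(q) = -21/2 - 9*q (Q(q) = -9 + 3*(q*(-3) + (½)/(-1)) = -9 + 3*(-3*q + (½)*(-1)) = -9 + 3*(-3*q - ½) = -9 + 3*(-½ - 3*q) = -9 + (-3/2 - 9*q) = -21/2 - 9*q)
r(w) = 225/4 (r(w) = (-21/2 - 9*(-2))² = (-21/2 + 18)² = (15/2)² = 225/4)
r(67) - 1*1181 = 225/4 - 1*1181 = 225/4 - 1181 = -4499/4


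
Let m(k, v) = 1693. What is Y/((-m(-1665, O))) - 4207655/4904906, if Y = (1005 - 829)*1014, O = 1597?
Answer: -882472704299/8304005858 ≈ -106.27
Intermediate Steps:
Y = 178464 (Y = 176*1014 = 178464)
Y/((-m(-1665, O))) - 4207655/4904906 = 178464/((-1*1693)) - 4207655/4904906 = 178464/(-1693) - 4207655*1/4904906 = 178464*(-1/1693) - 4207655/4904906 = -178464/1693 - 4207655/4904906 = -882472704299/8304005858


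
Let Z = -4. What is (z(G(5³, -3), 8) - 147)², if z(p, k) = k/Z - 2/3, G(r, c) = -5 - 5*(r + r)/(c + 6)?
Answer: 201601/9 ≈ 22400.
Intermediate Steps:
G(r, c) = -5 - 10*r/(6 + c) (G(r, c) = -5 - 5*2*r/(6 + c) = -5 - 10*r/(6 + c))
z(p, k) = -⅔ - k/4 (z(p, k) = k/(-4) - 2/3 = k*(-¼) - 2*⅓ = -k/4 - ⅔ = -⅔ - k/4)
(z(G(5³, -3), 8) - 147)² = ((-⅔ - ¼*8) - 147)² = ((-⅔ - 2) - 147)² = (-8/3 - 147)² = (-449/3)² = 201601/9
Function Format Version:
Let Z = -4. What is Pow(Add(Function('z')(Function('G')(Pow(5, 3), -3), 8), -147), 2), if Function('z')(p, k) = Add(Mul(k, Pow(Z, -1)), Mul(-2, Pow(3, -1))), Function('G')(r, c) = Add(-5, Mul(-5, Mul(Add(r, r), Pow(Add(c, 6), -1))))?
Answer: Rational(201601, 9) ≈ 22400.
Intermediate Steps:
Function('G')(r, c) = Add(-5, Mul(-10, r, Pow(Add(6, c), -1))) (Function('G')(r, c) = Add(-5, Mul(-5, Mul(Mul(2, r), Pow(Add(6, c), -1)))) = Add(-5, Mul(-5, Mul(2, r, Pow(Add(6, c), -1)))) = Add(-5, Mul(-10, r, Pow(Add(6, c), -1))))
Function('z')(p, k) = Add(Rational(-2, 3), Mul(Rational(-1, 4), k)) (Function('z')(p, k) = Add(Mul(k, Pow(-4, -1)), Mul(-2, Pow(3, -1))) = Add(Mul(k, Rational(-1, 4)), Mul(-2, Rational(1, 3))) = Add(Mul(Rational(-1, 4), k), Rational(-2, 3)) = Add(Rational(-2, 3), Mul(Rational(-1, 4), k)))
Pow(Add(Function('z')(Function('G')(Pow(5, 3), -3), 8), -147), 2) = Pow(Add(Add(Rational(-2, 3), Mul(Rational(-1, 4), 8)), -147), 2) = Pow(Add(Add(Rational(-2, 3), -2), -147), 2) = Pow(Add(Rational(-8, 3), -147), 2) = Pow(Rational(-449, 3), 2) = Rational(201601, 9)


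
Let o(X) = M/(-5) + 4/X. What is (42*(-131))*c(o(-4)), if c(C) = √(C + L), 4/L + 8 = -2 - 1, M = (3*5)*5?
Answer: -33012*I*√55/11 ≈ -22257.0*I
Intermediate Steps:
M = 75 (M = 15*5 = 75)
L = -4/11 (L = 4/(-8 + (-2 - 1)) = 4/(-8 - 3) = 4/(-11) = 4*(-1/11) = -4/11 ≈ -0.36364)
o(X) = -15 + 4/X (o(X) = 75/(-5) + 4/X = 75*(-⅕) + 4/X = -15 + 4/X)
c(C) = √(-4/11 + C) (c(C) = √(C - 4/11) = √(-4/11 + C))
(42*(-131))*c(o(-4)) = (42*(-131))*(√(-44 + 121*(-15 + 4/(-4)))/11) = -5502*√(-44 + 121*(-15 + 4*(-¼)))/11 = -5502*√(-44 + 121*(-15 - 1))/11 = -5502*√(-44 + 121*(-16))/11 = -5502*√(-44 - 1936)/11 = -5502*√(-1980)/11 = -5502*6*I*√55/11 = -33012*I*√55/11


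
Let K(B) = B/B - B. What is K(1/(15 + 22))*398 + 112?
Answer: 18472/37 ≈ 499.24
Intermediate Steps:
K(B) = 1 - B
K(1/(15 + 22))*398 + 112 = (1 - 1/(15 + 22))*398 + 112 = (1 - 1/37)*398 + 112 = (36/37)*398 + 112 = 14328/37 + 112 = 18472/37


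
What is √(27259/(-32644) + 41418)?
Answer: √11033850995213/16322 ≈ 203.51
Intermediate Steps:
√(27259/(-32644) + 41418) = √(27259*(-1/32644) + 41418) = √(-27259/32644 + 41418) = √(1352021933/32644) = √11033850995213/16322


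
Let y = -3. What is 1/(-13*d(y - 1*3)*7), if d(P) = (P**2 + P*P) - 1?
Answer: -1/6461 ≈ -0.00015477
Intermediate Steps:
d(P) = -1 + 2*P**2 (d(P) = (P**2 + P**2) - 1 = 2*P**2 - 1 = -1 + 2*P**2)
1/(-13*d(y - 1*3)*7) = 1/(-13*(-1 + 2*(-3 - 1*3)**2)*7) = 1/(-13*(-1 + 2*(-3 - 3)**2)*7) = 1/(-13*(-1 + 2*(-6)**2)*7) = 1/(-13*(-1 + 2*36)*7) = 1/(-13*(-1 + 72)*7) = 1/(-13*71*7) = 1/(-923*7) = 1/(-6461) = -1/6461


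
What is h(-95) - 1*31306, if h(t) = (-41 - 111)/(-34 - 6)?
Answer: -156511/5 ≈ -31302.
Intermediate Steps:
h(t) = 19/5 (h(t) = -152/(-40) = -152*(-1/40) = 19/5)
h(-95) - 1*31306 = 19/5 - 1*31306 = 19/5 - 31306 = -156511/5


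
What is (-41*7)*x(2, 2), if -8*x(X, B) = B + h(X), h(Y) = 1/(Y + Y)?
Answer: 2583/32 ≈ 80.719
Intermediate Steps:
h(Y) = 1/(2*Y)
x(X, B) = -B/8 - 1/(16*X) (x(X, B) = -(B + 1/(2*X))/8 = -B/8 - 1/(16*X))
(-41*7)*x(2, 2) = (-41*7)*(-1/8*2 - 1/16/2) = -287*(-1/4 - 1/16*1/2) = -287*(-1/4 - 1/32) = -287*(-9/32) = 2583/32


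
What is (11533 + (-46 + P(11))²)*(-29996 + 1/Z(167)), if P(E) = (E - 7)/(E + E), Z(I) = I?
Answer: -8262936568479/20207 ≈ -4.0891e+8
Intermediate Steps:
P(E) = (-7 + E)/(2*E) (P(E) = (-7 + E)/((2*E)) = (-7 + E)*(1/(2*E)) = (-7 + E)/(2*E))
(11533 + (-46 + P(11))²)*(-29996 + 1/Z(167)) = (11533 + (-46 + (½)*(-7 + 11)/11)²)*(-29996 + 1/167) = (11533 + (-46 + (½)*(1/11)*4)²)*(-29996 + 1/167) = (11533 + (-46 + 2/11)²)*(-5009331/167) = (11533 + (-504/11)²)*(-5009331/167) = (11533 + 254016/121)*(-5009331/167) = (1649509/121)*(-5009331/167) = -8262936568479/20207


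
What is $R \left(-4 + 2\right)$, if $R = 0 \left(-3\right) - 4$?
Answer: $8$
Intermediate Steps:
$R = -4$ ($R = 0 - 4 = -4$)
$R \left(-4 + 2\right) = - 4 \left(-4 + 2\right) = \left(-4\right) \left(-2\right) = 8$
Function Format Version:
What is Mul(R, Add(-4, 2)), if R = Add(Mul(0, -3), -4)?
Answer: 8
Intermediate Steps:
R = -4 (R = Add(0, -4) = -4)
Mul(R, Add(-4, 2)) = Mul(-4, Add(-4, 2)) = Mul(-4, -2) = 8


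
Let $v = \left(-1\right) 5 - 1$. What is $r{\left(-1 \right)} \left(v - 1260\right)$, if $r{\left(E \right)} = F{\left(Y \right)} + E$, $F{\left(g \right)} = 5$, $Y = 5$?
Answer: $-5064$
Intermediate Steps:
$r{\left(E \right)} = 5 + E$
$v = -6$ ($v = -5 - 1 = -6$)
$r{\left(-1 \right)} \left(v - 1260\right) = \left(5 - 1\right) \left(-6 - 1260\right) = 4 \left(-1266\right) = -5064$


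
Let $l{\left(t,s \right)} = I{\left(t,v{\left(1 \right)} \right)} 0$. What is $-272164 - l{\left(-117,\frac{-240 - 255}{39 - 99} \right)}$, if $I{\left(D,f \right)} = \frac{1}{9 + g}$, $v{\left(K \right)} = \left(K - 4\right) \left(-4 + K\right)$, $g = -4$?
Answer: $-272164$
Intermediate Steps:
$v{\left(K \right)} = \left(-4 + K\right)^{2}$ ($v{\left(K \right)} = \left(-4 + K\right) \left(-4 + K\right) = \left(-4 + K\right)^{2}$)
$I{\left(D,f \right)} = \frac{1}{5}$ ($I{\left(D,f \right)} = \frac{1}{9 - 4} = \frac{1}{5}$)
$l{\left(t,s \right)} = 0$ ($l{\left(t,s \right)} = \frac{1}{5} \cdot 0 = 0$)
$-272164 - l{\left(-117,\frac{-240 - 255}{39 - 99} \right)} = -272164 - 0 = -272164 + 0 = -272164$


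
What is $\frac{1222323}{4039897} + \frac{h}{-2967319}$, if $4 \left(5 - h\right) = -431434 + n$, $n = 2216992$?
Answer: $\frac{10860739328867}{23975326252286} \approx 0.453$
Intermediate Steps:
$h = - \frac{892769}{2}$ ($h = 5 - \frac{-431434 + 2216992}{4} = 5 - \frac{892779}{2} = - \frac{892769}{2} \approx -4.4638 \cdot 10^{5}$)
$\frac{1222323}{4039897} + \frac{h}{-2967319} = \frac{1222323}{4039897} - \frac{892769}{2 \left(-2967319\right)} = 1222323 \cdot \frac{1}{4039897} - - \frac{892769}{5934638} = \frac{1222323}{4039897} + \frac{892769}{5934638} = \frac{10860739328867}{23975326252286}$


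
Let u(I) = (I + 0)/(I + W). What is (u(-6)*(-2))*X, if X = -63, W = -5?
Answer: 756/11 ≈ 68.727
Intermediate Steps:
u(I) = I/(-5 + I) (u(I) = (I + 0)/(I - 5) = I/(-5 + I))
(u(-6)*(-2))*X = (-6/(-5 - 6)*(-2))*(-63) = (-6/(-11)*(-2))*(-63) = (-6*(-1/11)*(-2))*(-63) = ((6/11)*(-2))*(-63) = -12/11*(-63) = 756/11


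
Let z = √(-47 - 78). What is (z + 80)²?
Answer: 6275 + 800*I*√5 ≈ 6275.0 + 1788.9*I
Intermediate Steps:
z = 5*I*√5 (z = √(-125) = 5*I*√5 ≈ 11.18*I)
(z + 80)² = (5*I*√5 + 80)² = (80 + 5*I*√5)²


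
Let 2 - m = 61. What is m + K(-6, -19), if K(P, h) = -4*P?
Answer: -35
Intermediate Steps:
m = -59 (m = 2 - 1*61 = 2 - 61 = -59)
m + K(-6, -19) = -59 - 4*(-6) = -59 + 24 = -35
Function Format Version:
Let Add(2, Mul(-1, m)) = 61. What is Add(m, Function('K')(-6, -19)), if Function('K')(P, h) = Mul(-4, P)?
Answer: -35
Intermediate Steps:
m = -59 (m = Add(2, Mul(-1, 61)) = Add(2, -61) = -59)
Add(m, Function('K')(-6, -19)) = Add(-59, Mul(-4, -6)) = Add(-59, 24) = -35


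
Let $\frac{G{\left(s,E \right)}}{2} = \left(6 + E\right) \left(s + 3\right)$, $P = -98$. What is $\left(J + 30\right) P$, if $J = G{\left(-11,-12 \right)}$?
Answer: $-12348$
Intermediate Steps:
$G{\left(s,E \right)} = 2 \left(3 + s\right) \left(6 + E\right)$ ($G{\left(s,E \right)} = 2 \left(6 + E\right) \left(s + 3\right) = 2 \left(6 + E\right) \left(3 + s\right) = 2 \left(3 + s\right) \left(6 + E\right)$)
$J = 96$ ($J = 36 + 6 \left(-12\right) + 12 \left(-11\right) + 2 \left(-12\right) \left(-11\right) = 36 - 72 - 132 + 264 = 96$)
$\left(J + 30\right) P = \left(96 + 30\right) \left(-98\right) = 126 \left(-98\right) = -12348$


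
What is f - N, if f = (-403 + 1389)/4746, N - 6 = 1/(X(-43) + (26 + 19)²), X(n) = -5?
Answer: -27767273/4793460 ≈ -5.7927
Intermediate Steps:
N = 12121/2020 (N = 6 + 1/(-5 + (26 + 19)²) = 6 + 1/(-5 + 45²) = 6 + 1/(-5 + 2025) = 6 + 1/2020 = 12121/2020 ≈ 6.0005)
f = 493/2373 (f = 986*(1/4746) = 493/2373 ≈ 0.20775)
f - N = 493/2373 - 1*12121/2020 = 493/2373 - 12121/2020 = -27767273/4793460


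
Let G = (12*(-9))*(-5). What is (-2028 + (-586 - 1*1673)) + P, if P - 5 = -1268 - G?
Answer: -6090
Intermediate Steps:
G = 540 (G = -108*(-5) = 540)
P = -1803 (P = 5 + (-1268 - 1*540) = 5 + (-1268 - 540) = 5 - 1808 = -1803)
(-2028 + (-586 - 1*1673)) + P = (-2028 + (-586 - 1*1673)) - 1803 = (-2028 + (-586 - 1673)) - 1803 = (-2028 - 2259) - 1803 = -4287 - 1803 = -6090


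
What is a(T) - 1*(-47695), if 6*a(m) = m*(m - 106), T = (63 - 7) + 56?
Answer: 47807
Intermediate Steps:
T = 112 (T = 56 + 56 = 112)
a(m) = m*(-106 + m)/6 (a(m) = (m*(m - 106))/6 = (m*(-106 + m))/6 = m*(-106 + m)/6)
a(T) - 1*(-47695) = (1/6)*112*(-106 + 112) - 1*(-47695) = (1/6)*112*6 + 47695 = 112 + 47695 = 47807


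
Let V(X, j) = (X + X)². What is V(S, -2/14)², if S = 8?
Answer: 65536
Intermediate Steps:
V(X, j) = 4*X² (V(X, j) = (2*X)² = 4*X²)
V(S, -2/14)² = (4*8²)² = (4*64)² = 256² = 65536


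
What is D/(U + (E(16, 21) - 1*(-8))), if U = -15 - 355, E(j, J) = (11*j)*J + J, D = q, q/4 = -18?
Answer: -72/3355 ≈ -0.021461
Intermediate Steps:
q = -72 (q = 4*(-18) = -72)
D = -72
E(j, J) = J + 11*J*j (E(j, J) = 11*J*j + J = J + 11*J*j)
U = -370
D/(U + (E(16, 21) - 1*(-8))) = -72/(-370 + (21*(1 + 11*16) - 1*(-8))) = -72/(-370 + (21*(1 + 176) + 8)) = -72/(-370 + (21*177 + 8)) = -72/(-370 + (3717 + 8)) = -72/(-370 + 3725) = -72/3355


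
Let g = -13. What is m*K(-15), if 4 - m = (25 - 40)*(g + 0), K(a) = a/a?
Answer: -191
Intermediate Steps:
K(a) = 1
m = -191 (m = 4 - (25 - 40)*(-13 + 0) = 4 - (-15)*(-13) = 4 - 1*195 = 4 - 195 = -191)
m*K(-15) = -191*1 = -191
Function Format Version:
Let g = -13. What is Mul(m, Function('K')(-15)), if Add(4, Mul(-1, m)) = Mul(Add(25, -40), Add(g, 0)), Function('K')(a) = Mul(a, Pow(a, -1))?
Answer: -191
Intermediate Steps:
Function('K')(a) = 1
m = -191 (m = Add(4, Mul(-1, Mul(Add(25, -40), Add(-13, 0)))) = Add(4, Mul(-1, Mul(-15, -13))) = Add(4, Mul(-1, 195)) = Add(4, -195) = -191)
Mul(m, Function('K')(-15)) = Mul(-191, 1) = -191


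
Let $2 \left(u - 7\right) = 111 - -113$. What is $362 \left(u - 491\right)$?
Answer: $-134664$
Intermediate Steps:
$u = 119$ ($u = 7 + \frac{111 - -113}{2} = 7 + \frac{111 + 113}{2} = 7 + \frac{1}{2} \cdot 224 = 7 + 112 = 119$)
$362 \left(u - 491\right) = 362 \left(119 - 491\right) = 362 \left(-372\right) = -134664$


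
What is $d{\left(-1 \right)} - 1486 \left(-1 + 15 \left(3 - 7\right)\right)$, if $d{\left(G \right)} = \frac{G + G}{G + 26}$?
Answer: $\frac{2266148}{25} \approx 90646.0$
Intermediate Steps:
$d{\left(G \right)} = \frac{2 G}{26 + G}$
$d{\left(-1 \right)} - 1486 \left(-1 + 15 \left(3 - 7\right)\right) = 2 \left(-1\right) \frac{1}{26 - 1} - 1486 \left(-1 + 15 \left(3 - 7\right)\right) = 2 \left(-1\right) \frac{1}{25} - 1486 \left(-1 + 15 \left(3 - 7\right)\right) = 2 \left(-1\right) \frac{1}{25} - 1486 \left(-1 + 15 \left(-4\right)\right) = - \frac{2}{25} - 1486 \left(-1 - 60\right) = - \frac{2}{25} - -90646 = - \frac{2}{25} + 90646 = \frac{2266148}{25}$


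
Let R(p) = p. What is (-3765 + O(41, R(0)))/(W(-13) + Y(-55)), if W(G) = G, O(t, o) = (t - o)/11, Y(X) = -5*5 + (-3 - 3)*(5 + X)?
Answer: -20687/1441 ≈ -14.356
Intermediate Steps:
Y(X) = -55 - 6*X (Y(X) = -25 - 6*(5 + X) = -25 + (-30 - 6*X) = -55 - 6*X)
O(t, o) = -o/11 + t/11 (O(t, o) = (t - o)*(1/11) = -o/11 + t/11)
(-3765 + O(41, R(0)))/(W(-13) + Y(-55)) = (-3765 + (-1/11*0 + (1/11)*41))/(-13 + (-55 - 6*(-55))) = (-3765 + (0 + 41/11))/(-13 + (-55 + 330)) = (-3765 + 41/11)/(-13 + 275) = -41374/11/262 = -41374/11*1/262 = -20687/1441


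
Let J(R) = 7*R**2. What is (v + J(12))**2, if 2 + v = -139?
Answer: 751689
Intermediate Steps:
v = -141 (v = -2 - 139 = -141)
(v + J(12))**2 = (-141 + 7*12**2)**2 = (-141 + 7*144)**2 = (-141 + 1008)**2 = 867**2 = 751689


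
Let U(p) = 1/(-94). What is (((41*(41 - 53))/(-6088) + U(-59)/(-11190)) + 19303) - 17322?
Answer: 1585786766411/800465460 ≈ 1981.1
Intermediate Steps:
U(p) = -1/94
(((41*(41 - 53))/(-6088) + U(-59)/(-11190)) + 19303) - 17322 = (((41*(41 - 53))/(-6088) - 1/94/(-11190)) + 19303) - 17322 = (((41*(-12))*(-1/6088) - 1/94*(-1/11190)) + 19303) - 17322 = ((-492*(-1/6088) + 1/1051860) + 19303) - 17322 = ((123/1522 + 1/1051860) + 19303) - 17322 = (64690151/800465460 + 19303) - 17322 = 15451449464531/800465460 - 17322 = 1585786766411/800465460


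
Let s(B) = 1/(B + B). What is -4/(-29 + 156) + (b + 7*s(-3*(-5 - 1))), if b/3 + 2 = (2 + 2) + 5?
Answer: 96757/4572 ≈ 21.163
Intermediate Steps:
b = 21 (b = -6 + 3*((2 + 2) + 5) = -6 + 3*(4 + 5) = -6 + 3*9 = -6 + 27 = 21)
s(B) = 1/(2*B)
-4/(-29 + 156) + (b + 7*s(-3*(-5 - 1))) = -4/(-29 + 156) + (21 + 7*(1/(2*((-3*(-5 - 1)))))) = -4/127 + (21 + 7*(1/(2*((-3*(-6)))))) = -4*1/127 + (21 + 7*((½)/18)) = -4/127 + (21 + 7*((½)*(1/18))) = -4/127 + (21 + 7*(1/36)) = -4/127 + (21 + 7/36) = -4/127 + 763/36 = 96757/4572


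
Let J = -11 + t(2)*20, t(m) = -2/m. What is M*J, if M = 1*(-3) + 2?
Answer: 31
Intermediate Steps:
M = -1 (M = -3 + 2 = -1)
J = -31 (J = -11 - 2/2*20 = -11 - 2*½*20 = -11 - 1*20 = -11 - 20 = -31)
M*J = -1*(-31) = 31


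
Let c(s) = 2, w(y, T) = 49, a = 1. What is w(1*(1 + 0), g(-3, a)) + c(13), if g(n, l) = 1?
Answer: 51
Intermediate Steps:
w(1*(1 + 0), g(-3, a)) + c(13) = 49 + 2 = 51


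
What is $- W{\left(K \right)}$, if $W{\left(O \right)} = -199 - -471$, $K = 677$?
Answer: $-272$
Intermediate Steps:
$W{\left(O \right)} = 272$ ($W{\left(O \right)} = -199 + 471 = 272$)
$- W{\left(K \right)} = \left(-1\right) 272 = -272$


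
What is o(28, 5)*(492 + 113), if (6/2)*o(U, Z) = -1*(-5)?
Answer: 3025/3 ≈ 1008.3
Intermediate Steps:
o(U, Z) = 5/3 (o(U, Z) = (-1*(-5))/3 = (1/3)*5 = 5/3)
o(28, 5)*(492 + 113) = 5*(492 + 113)/3 = (5/3)*605 = 3025/3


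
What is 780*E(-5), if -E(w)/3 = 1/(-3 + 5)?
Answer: -1170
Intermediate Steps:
E(w) = -3/2 (E(w) = -3/(-3 + 5) = -3/2)
780*E(-5) = 780*(-3/2) = -1170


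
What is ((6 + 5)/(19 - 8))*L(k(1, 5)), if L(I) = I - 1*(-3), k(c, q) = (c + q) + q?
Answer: 14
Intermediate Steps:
k(c, q) = c + 2*q
L(I) = 3 + I (L(I) = I + 3 = 3 + I)
((6 + 5)/(19 - 8))*L(k(1, 5)) = ((6 + 5)/(19 - 8))*(3 + (1 + 2*5)) = (11/11)*(3 + (1 + 10)) = (11*(1/11))*(3 + 11) = 1*14 = 14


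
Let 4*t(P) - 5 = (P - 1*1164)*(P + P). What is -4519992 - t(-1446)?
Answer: -25628093/4 ≈ -6.4070e+6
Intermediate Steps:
t(P) = 5/4 + P*(-1164 + P)/2 (t(P) = 5/4 + ((P - 1*1164)*(P + P))/4 = 5/4 + ((P - 1164)*(2*P))/4 = 5/4 + ((-1164 + P)*(2*P))/4 = 5/4 + (2*P*(-1164 + P))/4 = 5/4 + P*(-1164 + P)/2)
-4519992 - t(-1446) = -4519992 - (5/4 + (1/2)*(-1446)**2 - 582*(-1446)) = -4519992 - (5/4 + (1/2)*2090916 + 841572) = -4519992 - (5/4 + 1045458 + 841572) = -4519992 - 1*7548125/4 = -4519992 - 7548125/4 = -25628093/4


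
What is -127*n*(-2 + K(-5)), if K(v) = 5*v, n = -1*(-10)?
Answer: 34290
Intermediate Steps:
n = 10
-127*n*(-2 + K(-5)) = -1270*(-2 + 5*(-5)) = -1270*(-2 - 25) = -1270*(-27) = -127*(-270) = 34290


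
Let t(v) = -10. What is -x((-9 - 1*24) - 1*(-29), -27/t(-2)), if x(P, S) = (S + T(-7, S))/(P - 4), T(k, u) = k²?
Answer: 517/80 ≈ 6.4625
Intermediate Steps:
x(P, S) = (49 + S)/(-4 + P) (x(P, S) = (S + (-7)²)/(P - 4) = (S + 49)/(-4 + P) = (49 + S)/(-4 + P))
-x((-9 - 1*24) - 1*(-29), -27/t(-2)) = -(49 - 27/(-10))/(-4 + ((-9 - 1*24) - 1*(-29))) = -(49 - 27*(-⅒))/(-4 + ((-9 - 24) + 29)) = -(49 + 27/10)/(-4 + (-33 + 29)) = -517/((-4 - 4)*10) = -517/((-8)*10) = -(-1)*517/(8*10) = -1*(-517/80) = 517/80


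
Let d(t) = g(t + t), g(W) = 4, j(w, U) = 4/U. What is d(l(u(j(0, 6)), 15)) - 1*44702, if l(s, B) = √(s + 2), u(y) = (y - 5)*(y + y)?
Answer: -44698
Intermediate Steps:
u(y) = 2*y*(-5 + y) (u(y) = (-5 + y)*(2*y) = 2*y*(-5 + y))
l(s, B) = √(2 + s)
d(t) = 4
d(l(u(j(0, 6)), 15)) - 1*44702 = 4 - 1*44702 = 4 - 44702 = -44698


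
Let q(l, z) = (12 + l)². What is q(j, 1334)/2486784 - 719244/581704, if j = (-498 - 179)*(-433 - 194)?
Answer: 4367373869515947/60273841664 ≈ 72459.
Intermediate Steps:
j = 424479 (j = -677*(-627) = 424479)
q(j, 1334)/2486784 - 719244/581704 = (12 + 424479)²/2486784 - 719244/581704 = 424491²*(1/2486784) - 719244*1/581704 = 180192609081*(1/2486784) - 179811/145426 = 60064203027/828928 - 179811/145426 = 4367373869515947/60273841664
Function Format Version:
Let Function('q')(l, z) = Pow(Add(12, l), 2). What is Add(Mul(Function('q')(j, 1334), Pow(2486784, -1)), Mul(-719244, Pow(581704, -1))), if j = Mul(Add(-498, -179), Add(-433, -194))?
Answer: Rational(4367373869515947, 60273841664) ≈ 72459.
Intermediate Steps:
j = 424479 (j = Mul(-677, -627) = 424479)
Add(Mul(Function('q')(j, 1334), Pow(2486784, -1)), Mul(-719244, Pow(581704, -1))) = Add(Mul(Pow(Add(12, 424479), 2), Pow(2486784, -1)), Mul(-719244, Pow(581704, -1))) = Add(Mul(Pow(424491, 2), Rational(1, 2486784)), Mul(-719244, Rational(1, 581704))) = Add(Mul(180192609081, Rational(1, 2486784)), Rational(-179811, 145426)) = Add(Rational(60064203027, 828928), Rational(-179811, 145426)) = Rational(4367373869515947, 60273841664)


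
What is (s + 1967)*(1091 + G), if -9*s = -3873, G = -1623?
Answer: -3826144/3 ≈ -1.2754e+6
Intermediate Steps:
s = 1291/3 (s = -⅑*(-3873) = 1291/3 ≈ 430.33)
(s + 1967)*(1091 + G) = (1291/3 + 1967)*(1091 - 1623) = (7192/3)*(-532) = -3826144/3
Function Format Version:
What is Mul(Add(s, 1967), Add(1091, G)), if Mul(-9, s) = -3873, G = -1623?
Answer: Rational(-3826144, 3) ≈ -1.2754e+6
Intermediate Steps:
s = Rational(1291, 3) (s = Mul(Rational(-1, 9), -3873) = Rational(1291, 3) ≈ 430.33)
Mul(Add(s, 1967), Add(1091, G)) = Mul(Add(Rational(1291, 3), 1967), Add(1091, -1623)) = Mul(Rational(7192, 3), -532) = Rational(-3826144, 3)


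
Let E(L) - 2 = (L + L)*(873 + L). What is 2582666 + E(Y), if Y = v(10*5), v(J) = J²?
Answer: 19447668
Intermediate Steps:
Y = 2500 (Y = (10*5)² = 50² = 2500)
E(L) = 2 + 2*L*(873 + L) (E(L) = 2 + (L + L)*(873 + L) = 2 + (2*L)*(873 + L) = 2 + 2*L*(873 + L))
2582666 + E(Y) = 2582666 + (2 + 2*2500² + 1746*2500) = 2582666 + (2 + 2*6250000 + 4365000) = 2582666 + (2 + 12500000 + 4365000) = 2582666 + 16865002 = 19447668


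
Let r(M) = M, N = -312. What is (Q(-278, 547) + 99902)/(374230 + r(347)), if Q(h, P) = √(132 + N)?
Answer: 99902/374577 + 2*I*√5/124859 ≈ 0.26671 + 3.5818e-5*I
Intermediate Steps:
Q(h, P) = 6*I*√5 (Q(h, P) = √(132 - 312) = √(-180) = 6*I*√5)
(Q(-278, 547) + 99902)/(374230 + r(347)) = (6*I*√5 + 99902)/(374230 + 347) = (99902 + 6*I*√5)/374577 = (99902 + 6*I*√5)*(1/374577) = 99902/374577 + 2*I*√5/124859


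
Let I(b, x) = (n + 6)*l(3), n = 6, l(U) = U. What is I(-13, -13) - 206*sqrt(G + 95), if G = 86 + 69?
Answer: 36 - 1030*sqrt(10) ≈ -3221.1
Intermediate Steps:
G = 155
I(b, x) = 36 (I(b, x) = (6 + 6)*3 = 12*3 = 36)
I(-13, -13) - 206*sqrt(G + 95) = 36 - 206*sqrt(155 + 95) = 36 - 1030*sqrt(10)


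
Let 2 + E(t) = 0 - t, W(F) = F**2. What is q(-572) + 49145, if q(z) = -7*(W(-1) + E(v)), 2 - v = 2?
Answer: 49152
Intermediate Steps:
v = 0 (v = 2 - 1*2 = 2 - 2 = 0)
E(t) = -2 - t (E(t) = -2 + (0 - t) = -2 - t)
q(z) = 7 (q(z) = -7*((-1)**2 + (-2 - 1*0)) = -7*(1 + (-2 + 0)) = -7*(1 - 2) = -7*(-1) = 7)
q(-572) + 49145 = 7 + 49145 = 49152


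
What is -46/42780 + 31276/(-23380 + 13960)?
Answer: -32329/9734 ≈ -3.3212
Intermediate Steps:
-46/42780 + 31276/(-23380 + 13960) = -46*1/42780 + 31276/(-9420) = -1/930 + 31276*(-1/9420) = -1/930 - 7819/2355 = -32329/9734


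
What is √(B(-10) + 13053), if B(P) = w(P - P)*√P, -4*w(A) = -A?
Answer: √13053 ≈ 114.25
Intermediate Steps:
w(A) = A/4 (w(A) = -(-1)*A/4 = A/4)
B(P) = 0 (B(P) = ((P - P)/4)*√P = ((¼)*0)*√P = 0*√P = 0)
√(B(-10) + 13053) = √(0 + 13053) = √13053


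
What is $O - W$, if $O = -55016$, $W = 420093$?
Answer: $-475109$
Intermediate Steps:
$O - W = -55016 - 420093 = -475109$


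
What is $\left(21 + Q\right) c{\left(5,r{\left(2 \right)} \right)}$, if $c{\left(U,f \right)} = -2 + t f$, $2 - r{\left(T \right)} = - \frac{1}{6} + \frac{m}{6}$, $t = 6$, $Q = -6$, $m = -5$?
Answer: $240$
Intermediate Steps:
$r{\left(T \right)} = 3$ ($r{\left(T \right)} = 2 - \left(- \frac{1}{6} - \frac{5}{6}\right) = 2 - -1 = 2 + 1 = 3$)
$c{\left(U,f \right)} = -2 + 6 f$
$\left(21 + Q\right) c{\left(5,r{\left(2 \right)} \right)} = \left(21 - 6\right) \left(-2 + 6 \cdot 3\right) = 15 \left(-2 + 18\right) = 15 \cdot 16 = 240$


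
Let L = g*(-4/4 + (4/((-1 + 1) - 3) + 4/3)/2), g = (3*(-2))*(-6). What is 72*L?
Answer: -2592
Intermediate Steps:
g = 36 (g = -6*(-6) = 36)
L = -36 (L = 36*(-4/4 + (4/((-1 + 1) - 3) + 4/3)/2) = 36*(-4*1/4 + (4/(0 - 3) + 4*(1/3))*(1/2)) = 36*(-1 + (4/(-3) + 4/3)*(1/2)) = 36*(-1 + (4*(-1/3) + 4/3)*(1/2)) = 36*(-1 + (-4/3 + 4/3)*(1/2)) = 36*(-1 + 0*(1/2)) = 36*(-1 + 0) = 36*(-1) = -36)
72*L = 72*(-36) = -2592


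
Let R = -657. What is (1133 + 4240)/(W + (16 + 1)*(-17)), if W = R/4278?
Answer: -7661898/412333 ≈ -18.582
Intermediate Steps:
W = -219/1426 (W = -657/4278 = -657*1/4278 = -219/1426 ≈ -0.15358)
(1133 + 4240)/(W + (16 + 1)*(-17)) = (1133 + 4240)/(-219/1426 + (16 + 1)*(-17)) = 5373/(-219/1426 + 17*(-17)) = 5373/(-219/1426 - 289) = 5373/(-412333/1426) = 5373*(-1426/412333) = -7661898/412333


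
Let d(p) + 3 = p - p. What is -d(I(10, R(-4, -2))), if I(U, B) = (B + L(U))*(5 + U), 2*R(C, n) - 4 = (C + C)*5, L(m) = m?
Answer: 3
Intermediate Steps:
R(C, n) = 2 + 5*C (R(C, n) = 2 + ((C + C)*5)/2 = 2 + ((2*C)*5)/2 = 2 + (10*C)/2 = 2 + 5*C)
I(U, B) = (5 + U)*(B + U) (I(U, B) = (B + U)*(5 + U) = (5 + U)*(B + U))
d(p) = -3 (d(p) = -3 + (p - p) = -3 + 0 = -3)
-d(I(10, R(-4, -2))) = -1*(-3) = 3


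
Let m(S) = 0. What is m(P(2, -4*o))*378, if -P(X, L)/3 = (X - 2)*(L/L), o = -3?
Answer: 0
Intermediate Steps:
P(X, L) = 6 - 3*X (P(X, L) = -3*(X - 2)*L/L = -3*(-2 + X) = 6 - 3*X)
m(P(2, -4*o))*378 = 0*378 = 0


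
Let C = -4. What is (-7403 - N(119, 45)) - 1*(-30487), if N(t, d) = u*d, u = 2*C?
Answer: 23444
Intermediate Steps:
u = -8 (u = 2*(-4) = -8)
N(t, d) = -8*d
(-7403 - N(119, 45)) - 1*(-30487) = (-7403 - (-8)*45) - 1*(-30487) = (-7403 - 1*(-360)) + 30487 = (-7403 + 360) + 30487 = -7043 + 30487 = 23444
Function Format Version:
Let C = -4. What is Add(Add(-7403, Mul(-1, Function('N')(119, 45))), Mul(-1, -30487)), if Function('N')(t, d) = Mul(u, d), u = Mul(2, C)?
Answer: 23444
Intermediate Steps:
u = -8 (u = Mul(2, -4) = -8)
Function('N')(t, d) = Mul(-8, d)
Add(Add(-7403, Mul(-1, Function('N')(119, 45))), Mul(-1, -30487)) = Add(Add(-7403, Mul(-1, Mul(-8, 45))), Mul(-1, -30487)) = Add(Add(-7403, Mul(-1, -360)), 30487) = Add(Add(-7403, 360), 30487) = Add(-7043, 30487) = 23444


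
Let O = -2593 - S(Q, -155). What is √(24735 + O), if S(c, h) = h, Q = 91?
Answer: √22297 ≈ 149.32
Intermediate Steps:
O = -2438 (O = -2593 - 1*(-155) = -2593 + 155 = -2438)
√(24735 + O) = √(24735 - 2438) = √22297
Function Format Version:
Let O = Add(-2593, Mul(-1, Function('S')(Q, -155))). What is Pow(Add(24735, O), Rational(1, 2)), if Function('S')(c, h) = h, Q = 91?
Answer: Pow(22297, Rational(1, 2)) ≈ 149.32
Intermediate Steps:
O = -2438 (O = Add(-2593, Mul(-1, -155)) = Add(-2593, 155) = -2438)
Pow(Add(24735, O), Rational(1, 2)) = Pow(Add(24735, -2438), Rational(1, 2)) = Pow(22297, Rational(1, 2))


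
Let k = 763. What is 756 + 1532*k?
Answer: 1169672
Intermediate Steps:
756 + 1532*k = 756 + 1532*763 = 756 + 1168916 = 1169672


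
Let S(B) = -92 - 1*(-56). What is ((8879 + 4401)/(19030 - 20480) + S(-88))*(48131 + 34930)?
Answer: -543883428/145 ≈ -3.7509e+6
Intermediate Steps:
S(B) = -36 (S(B) = -92 + 56 = -36)
((8879 + 4401)/(19030 - 20480) + S(-88))*(48131 + 34930) = ((8879 + 4401)/(19030 - 20480) - 36)*(48131 + 34930) = (13280/(-1450) - 36)*83061 = (13280*(-1/1450) - 36)*83061 = (-1328/145 - 36)*83061 = -6548/145*83061 = -543883428/145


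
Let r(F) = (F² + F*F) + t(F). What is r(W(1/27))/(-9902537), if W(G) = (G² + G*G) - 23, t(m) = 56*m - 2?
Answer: 123346792/5262614165817 ≈ 2.3438e-5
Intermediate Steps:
t(m) = -2 + 56*m
W(G) = -23 + 2*G² (W(G) = (G² + G²) - 23 = 2*G² - 23 = -23 + 2*G²)
r(F) = -2 + 2*F² + 56*F (r(F) = (F² + F*F) + (-2 + 56*F) = (F² + F²) + (-2 + 56*F) = 2*F² + (-2 + 56*F) = -2 + 2*F² + 56*F)
r(W(1/27))/(-9902537) = (-2 + 2*(-23 + 2*(1/27)²)² + 56*(-23 + 2*(1/27)²))/(-9902537) = (-2 + 2*(-23 + 2*(1/27)²)² + 56*(-23 + 2*(1/27)²))*(-1/9902537) = (-2 + 2*(-23 + 2*(1/729))² + 56*(-23 + 2*(1/729)))*(-1/9902537) = (-2 + 2*(-23 + 2/729)² + 56*(-23 + 2/729))*(-1/9902537) = (-2 + 2*(-16765/729)² + 56*(-16765/729))*(-1/9902537) = (-2 + 2*(281065225/531441) - 938840/729)*(-1/9902537) = (-2 + 562130450/531441 - 938840/729)*(-1/9902537) = -123346792/531441*(-1/9902537) = 123346792/5262614165817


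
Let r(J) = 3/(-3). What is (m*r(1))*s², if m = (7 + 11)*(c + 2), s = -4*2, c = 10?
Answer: -13824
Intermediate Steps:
s = -8
m = 216 (m = (7 + 11)*(10 + 2) = 18*12 = 216)
r(J) = -1 (r(J) = 3*(-⅓) = -1)
(m*r(1))*s² = (216*(-1))*(-8)² = -216*64 = -13824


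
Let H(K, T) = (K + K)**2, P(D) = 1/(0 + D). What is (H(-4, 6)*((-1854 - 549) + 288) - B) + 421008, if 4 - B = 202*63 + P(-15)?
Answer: 4475549/15 ≈ 2.9837e+5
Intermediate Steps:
P(D) = 1/D
H(K, T) = 4*K**2 (H(K, T) = (2*K)**2 = 4*K**2)
B = -190829/15 (B = 4 - (202*63 + 1/(-15)) = 4 - (12726 - 1/15) = 4 - 1*190889/15 = 4 - 190889/15 = -190829/15 ≈ -12722.)
(H(-4, 6)*((-1854 - 549) + 288) - B) + 421008 = ((4*(-4)**2)*((-1854 - 549) + 288) - 1*(-190829/15)) + 421008 = ((4*16)*(-2403 + 288) + 190829/15) + 421008 = (64*(-2115) + 190829/15) + 421008 = (-135360 + 190829/15) + 421008 = -1839571/15 + 421008 = 4475549/15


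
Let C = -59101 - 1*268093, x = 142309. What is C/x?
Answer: -327194/142309 ≈ -2.2992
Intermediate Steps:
C = -327194 (C = -59101 - 268093 = -327194)
C/x = -327194/142309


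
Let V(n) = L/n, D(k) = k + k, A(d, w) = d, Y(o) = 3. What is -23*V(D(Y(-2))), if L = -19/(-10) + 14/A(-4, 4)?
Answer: 92/15 ≈ 6.1333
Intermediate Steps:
L = -8/5 (L = -19/(-10) + 14/(-4) = -19*(-⅒) + 14*(-¼) = 19/10 - 7/2 = -8/5 ≈ -1.6000)
D(k) = 2*k
V(n) = -8/(5*n)
-23*V(D(Y(-2))) = -(-184)/(5*(2*3)) = -(-184)/(5*6) = -23*(-4/15) = 92/15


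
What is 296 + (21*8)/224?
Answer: 1187/4 ≈ 296.75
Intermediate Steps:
296 + (21*8)/224 = 296 + 168*(1/224) = 296 + 3/4 = 1187/4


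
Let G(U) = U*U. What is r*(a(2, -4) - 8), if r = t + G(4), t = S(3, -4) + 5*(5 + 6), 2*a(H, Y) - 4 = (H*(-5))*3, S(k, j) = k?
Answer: -1554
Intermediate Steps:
a(H, Y) = 2 - 15*H/2 (a(H, Y) = 2 + ((H*(-5))*3)/2 = 2 + (-5*H*3)/2 = 2 + (-15*H)/2 = 2 - 15*H/2)
t = 58 (t = 3 + 5*(5 + 6) = 3 + 5*11 = 3 + 55 = 58)
G(U) = U²
r = 74 (r = 58 + 4² = 58 + 16 = 74)
r*(a(2, -4) - 8) = 74*((2 - 15/2*2) - 8) = 74*((2 - 15) - 8) = 74*(-13 - 8) = 74*(-21) = -1554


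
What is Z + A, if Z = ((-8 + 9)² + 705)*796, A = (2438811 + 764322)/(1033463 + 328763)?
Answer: 765541521709/1362226 ≈ 5.6198e+5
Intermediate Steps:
A = 3203133/1362226 ≈ 2.3514
Z = 561976 (Z = (1² + 705)*796 = (1 + 705)*796 = 706*796 = 561976)
Z + A = 561976 + 3203133/1362226 = 765541521709/1362226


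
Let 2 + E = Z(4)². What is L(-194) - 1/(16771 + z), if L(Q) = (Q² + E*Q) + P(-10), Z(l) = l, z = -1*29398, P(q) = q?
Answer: 440808571/12627 ≈ 34910.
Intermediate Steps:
z = -29398
E = 14 (E = -2 + 4² = -2 + 16 = 14)
L(Q) = -10 + Q² + 14*Q (L(Q) = (Q² + 14*Q) - 10 = -10 + Q² + 14*Q)
L(-194) - 1/(16771 + z) = (-10 + (-194)² + 14*(-194)) - 1/(16771 - 29398) = (-10 + 37636 - 2716) - 1/(-12627) = 34910 - 1*(-1/12627) = 34910 + 1/12627 = 440808571/12627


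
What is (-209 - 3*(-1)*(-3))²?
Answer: 47524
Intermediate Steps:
(-209 - 3*(-1)*(-3))² = (-209 + 3*(-3))² = (-209 - 9)² = (-218)² = 47524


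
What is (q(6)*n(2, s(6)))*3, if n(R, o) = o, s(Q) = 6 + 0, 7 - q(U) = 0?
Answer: 126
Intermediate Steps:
q(U) = 7 (q(U) = 7 - 1*0 = 7 + 0 = 7)
s(Q) = 6
(q(6)*n(2, s(6)))*3 = (7*6)*3 = 42*3 = 126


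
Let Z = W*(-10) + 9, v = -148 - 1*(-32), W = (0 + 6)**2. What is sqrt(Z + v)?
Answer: I*sqrt(467) ≈ 21.61*I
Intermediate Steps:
W = 36 (W = 6**2 = 36)
v = -116 (v = -148 + 32 = -116)
Z = -351 (Z = 36*(-10) + 9 = -360 + 9 = -351)
sqrt(Z + v) = sqrt(-351 - 116) = sqrt(-467) = I*sqrt(467)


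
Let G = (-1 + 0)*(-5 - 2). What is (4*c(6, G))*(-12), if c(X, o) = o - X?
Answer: -48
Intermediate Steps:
G = 7 (G = -1*(-7) = 7)
(4*c(6, G))*(-12) = (4*(7 - 1*6))*(-12) = (4*(7 - 6))*(-12) = (4*1)*(-12) = 4*(-12) = -48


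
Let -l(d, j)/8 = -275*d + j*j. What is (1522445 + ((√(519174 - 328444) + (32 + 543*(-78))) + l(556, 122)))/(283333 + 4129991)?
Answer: 861417/1471108 + √190730/4413324 ≈ 0.58566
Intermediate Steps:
l(d, j) = -8*j² + 2200*d (l(d, j) = -8*(-275*d + j*j) = -8*(-275*d + j²) = -8*(j² - 275*d) = -8*j² + 2200*d)
(1522445 + ((√(519174 - 328444) + (32 + 543*(-78))) + l(556, 122)))/(283333 + 4129991) = (1522445 + ((√(519174 - 328444) + (32 + 543*(-78))) + (-8*122² + 2200*556)))/(283333 + 4129991) = (1522445 + ((√190730 + (32 - 42354)) + (-8*14884 + 1223200)))/4413324 = (1522445 + ((√190730 - 42322) + (-119072 + 1223200)))*(1/4413324) = (1522445 + ((-42322 + √190730) + 1104128))*(1/4413324) = (1522445 + (1061806 + √190730))*(1/4413324) = (2584251 + √190730)*(1/4413324) = 861417/1471108 + √190730/4413324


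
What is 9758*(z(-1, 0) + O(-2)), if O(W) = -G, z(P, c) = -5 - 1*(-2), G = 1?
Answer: -39032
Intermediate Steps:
z(P, c) = -3 (z(P, c) = -5 + 2 = -3)
O(W) = -1 (O(W) = -1*1 = -1)
9758*(z(-1, 0) + O(-2)) = 9758*(-3 - 1) = 9758*(-4) = -39032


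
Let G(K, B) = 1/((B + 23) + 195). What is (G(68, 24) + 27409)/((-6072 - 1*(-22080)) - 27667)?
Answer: -6632979/2821478 ≈ -2.3509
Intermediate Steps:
G(K, B) = 1/(218 + B) (G(K, B) = 1/((23 + B) + 195) = 1/(218 + B))
(G(68, 24) + 27409)/((-6072 - 1*(-22080)) - 27667) = (1/(218 + 24) + 27409)/((-6072 - 1*(-22080)) - 27667) = (1/242 + 27409)/((-6072 + 22080) - 27667) = (1/242 + 27409)/(16008 - 27667) = (6632979/242)/(-11659) = (6632979/242)*(-1/11659) = -6632979/2821478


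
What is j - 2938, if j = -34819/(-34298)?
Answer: -100732705/34298 ≈ -2937.0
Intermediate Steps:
j = 34819/34298 (j = -34819*(-1/34298) = 34819/34298 ≈ 1.0152)
j - 2938 = 34819/34298 - 2938 = -100732705/34298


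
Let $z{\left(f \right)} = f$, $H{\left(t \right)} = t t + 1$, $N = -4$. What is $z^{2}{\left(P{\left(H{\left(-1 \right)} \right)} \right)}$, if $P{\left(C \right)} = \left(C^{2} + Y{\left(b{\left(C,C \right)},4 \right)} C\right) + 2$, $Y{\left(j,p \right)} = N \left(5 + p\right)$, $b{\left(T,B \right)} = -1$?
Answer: $4356$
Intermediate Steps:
$H{\left(t \right)} = 1 + t^{2}$ ($H{\left(t \right)} = t^{2} + 1 = 1 + t^{2}$)
$Y{\left(j,p \right)} = -20 - 4 p$ ($Y{\left(j,p \right)} = - 4 \left(5 + p\right) = -20 - 4 p$)
$P{\left(C \right)} = 2 + C^{2} - 36 C$ ($P{\left(C \right)} = \left(C^{2} + \left(-20 - 16\right) C\right) + 2 = \left(C^{2} - 36 C\right) + 2 = 2 + C^{2} - 36 C$)
$z^{2}{\left(P{\left(H{\left(-1 \right)} \right)} \right)} = \left(2 + \left(1 + \left(-1\right)^{2}\right)^{2} - 36 \left(1 + \left(-1\right)^{2}\right)\right)^{2} = \left(2 + \left(1 + 1\right)^{2} - 36 \left(1 + 1\right)\right)^{2} = \left(2 + 2^{2} - 72\right)^{2} = \left(2 + 4 - 72\right)^{2} = \left(-66\right)^{2} = 4356$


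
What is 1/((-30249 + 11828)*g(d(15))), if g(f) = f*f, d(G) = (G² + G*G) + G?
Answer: -1/3983080725 ≈ -2.5106e-10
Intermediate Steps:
d(G) = G + 2*G² (d(G) = (G² + G²) + G = 2*G² + G = G + 2*G²)
g(f) = f²
1/((-30249 + 11828)*g(d(15))) = 1/((-30249 + 11828)*((15*(1 + 2*15))²)) = 1/((-18421)*((15*(1 + 30))²)) = -1/(18421*((15*31)²)) = -1/(18421*(465²)) = -1/18421/216225 = -1/18421*1/216225 = -1/3983080725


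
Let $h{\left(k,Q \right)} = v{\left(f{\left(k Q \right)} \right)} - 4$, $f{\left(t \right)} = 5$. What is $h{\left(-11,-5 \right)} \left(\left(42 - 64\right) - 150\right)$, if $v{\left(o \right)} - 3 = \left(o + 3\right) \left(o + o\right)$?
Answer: $-13588$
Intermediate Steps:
$v{\left(o \right)} = 3 + 2 o \left(3 + o\right)$ ($v{\left(o \right)} = 3 + \left(o + 3\right) \left(o + o\right) = 3 + \left(3 + o\right) 2 o = 3 + 2 o \left(3 + o\right)$)
$h{\left(k,Q \right)} = 79$ ($h{\left(k,Q \right)} = \left(3 + 2 \cdot 5^{2} + 6 \cdot 5\right) - 4 = \left(3 + 2 \cdot 25 + 30\right) - 4 = \left(3 + 50 + 30\right) - 4 = 83 - 4 = 79$)
$h{\left(-11,-5 \right)} \left(\left(42 - 64\right) - 150\right) = 79 \left(\left(42 - 64\right) - 150\right) = 79 \left(-22 - 150\right) = 79 \left(-172\right) = -13588$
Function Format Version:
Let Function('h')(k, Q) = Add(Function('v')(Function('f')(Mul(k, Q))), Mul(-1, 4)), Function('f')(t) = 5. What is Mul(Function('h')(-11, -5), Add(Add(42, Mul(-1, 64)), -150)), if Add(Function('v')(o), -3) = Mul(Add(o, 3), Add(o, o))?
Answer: -13588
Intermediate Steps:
Function('v')(o) = Add(3, Mul(2, o, Add(3, o))) (Function('v')(o) = Add(3, Mul(Add(o, 3), Add(o, o))) = Add(3, Mul(Add(3, o), Mul(2, o))) = Add(3, Mul(2, o, Add(3, o))))
Function('h')(k, Q) = 79 (Function('h')(k, Q) = Add(Add(3, Mul(2, Pow(5, 2)), Mul(6, 5)), Mul(-1, 4)) = Add(Add(3, Mul(2, 25), 30), -4) = Add(Add(3, 50, 30), -4) = Add(83, -4) = 79)
Mul(Function('h')(-11, -5), Add(Add(42, Mul(-1, 64)), -150)) = Mul(79, Add(Add(42, Mul(-1, 64)), -150)) = Mul(79, Add(Add(42, -64), -150)) = Mul(79, Add(-22, -150)) = Mul(79, -172) = -13588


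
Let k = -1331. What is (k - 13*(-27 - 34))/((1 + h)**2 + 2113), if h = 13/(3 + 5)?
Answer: -34432/135673 ≈ -0.25379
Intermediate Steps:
h = 13/8 ≈ 1.6250
(k - 13*(-27 - 34))/((1 + h)**2 + 2113) = (-1331 - 13*(-27 - 34))/((1 + 13/8)**2 + 2113) = (-1331 - 13*(-61))/((21/8)**2 + 2113) = (-1331 + 793)/(441/64 + 2113) = -538/135673/64 = -538*64/135673 = -34432/135673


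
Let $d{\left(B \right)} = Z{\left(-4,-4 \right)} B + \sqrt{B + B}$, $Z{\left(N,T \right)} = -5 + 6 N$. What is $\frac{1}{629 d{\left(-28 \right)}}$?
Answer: $\frac{29}{14812950} - \frac{i \sqrt{14}}{207381300} \approx 1.9577 \cdot 10^{-6} - 1.8042 \cdot 10^{-8} i$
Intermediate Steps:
$d{\left(B \right)} = - 29 B + \sqrt{2} \sqrt{B}$ ($d{\left(B \right)} = \left(-5 + 6 \left(-4\right)\right) B + \sqrt{B + B} = \left(-5 - 24\right) B + \sqrt{2 B} = - 29 B + \sqrt{2} \sqrt{B}$)
$\frac{1}{629 d{\left(-28 \right)}} = \frac{1}{629 \left(\left(-29\right) \left(-28\right) + \sqrt{2} \sqrt{-28}\right)} = \frac{1}{629 \left(812 + \sqrt{2} \cdot 2 i \sqrt{7}\right)} = \frac{1}{629 \left(812 + 2 i \sqrt{14}\right)} = \frac{1}{510748 + 1258 i \sqrt{14}}$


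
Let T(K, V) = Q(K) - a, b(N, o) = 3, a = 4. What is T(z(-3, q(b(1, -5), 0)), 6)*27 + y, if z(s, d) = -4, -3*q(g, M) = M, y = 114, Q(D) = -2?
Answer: -48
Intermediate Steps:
q(g, M) = -M/3
T(K, V) = -6 (T(K, V) = -2 - 1*4 = -2 - 4 = -6)
T(z(-3, q(b(1, -5), 0)), 6)*27 + y = -6*27 + 114 = -162 + 114 = -48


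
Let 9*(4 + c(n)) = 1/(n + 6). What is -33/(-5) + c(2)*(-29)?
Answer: 43991/360 ≈ 122.20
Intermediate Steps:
c(n) = -4 + 1/(9*(6 + n)) (c(n) = -4 + 1/(9*(n + 6)) = -4 + 1/(9*(6 + n)))
-33/(-5) + c(2)*(-29) = -33/(-5) + ((-215 - 36*2)/(9*(6 + 2)))*(-29) = -33*(-1/5) + ((1/9)*(-215 - 72)/8)*(-29) = 33/5 + ((1/9)*(1/8)*(-287))*(-29) = 33/5 - 287/72*(-29) = 33/5 + 8323/72 = 43991/360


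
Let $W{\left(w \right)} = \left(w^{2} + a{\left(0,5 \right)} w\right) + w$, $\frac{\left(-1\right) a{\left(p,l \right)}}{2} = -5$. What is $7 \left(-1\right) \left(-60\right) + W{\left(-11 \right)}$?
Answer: $420$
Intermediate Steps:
$a{\left(p,l \right)} = 10$ ($a{\left(p,l \right)} = \left(-2\right) \left(-5\right) = 10$)
$W{\left(w \right)} = w^{2} + 11 w$ ($W{\left(w \right)} = \left(w^{2} + 10 w\right) + w = w^{2} + 11 w$)
$7 \left(-1\right) \left(-60\right) + W{\left(-11 \right)} = 7 \left(-1\right) \left(-60\right) - 11 \left(11 - 11\right) = \left(-7\right) \left(-60\right) - 0 = 420 + 0 = 420$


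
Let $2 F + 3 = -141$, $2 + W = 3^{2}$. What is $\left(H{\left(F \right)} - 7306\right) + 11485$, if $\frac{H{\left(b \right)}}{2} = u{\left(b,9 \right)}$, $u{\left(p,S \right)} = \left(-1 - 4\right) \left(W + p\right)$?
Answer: $4829$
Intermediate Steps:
$W = 7$ ($W = -2 + 3^{2} = -2 + 9 = 7$)
$F = -72$ ($F = - \frac{3}{2} + \frac{1}{2} \left(-141\right) = - \frac{3}{2} - \frac{141}{2} = -72$)
$u{\left(p,S \right)} = -35 - 5 p$ ($u{\left(p,S \right)} = \left(-1 - 4\right) \left(7 + p\right) = - 5 \left(7 + p\right) = -35 - 5 p$)
$H{\left(b \right)} = -70 - 10 b$ ($H{\left(b \right)} = 2 \left(-35 - 5 b\right) = -70 - 10 b$)
$\left(H{\left(F \right)} - 7306\right) + 11485 = \left(\left(-70 - -720\right) - 7306\right) + 11485 = \left(\left(-70 + 720\right) - 7306\right) + 11485 = \left(650 - 7306\right) + 11485 = -6656 + 11485 = 4829$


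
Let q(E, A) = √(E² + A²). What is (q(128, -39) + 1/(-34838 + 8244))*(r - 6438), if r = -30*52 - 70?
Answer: 4034/13297 - 8068*√17905 ≈ -1.0796e+6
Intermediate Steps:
r = -1630 (r = -1560 - 70 = -1630)
q(E, A) = √(A² + E²)
(q(128, -39) + 1/(-34838 + 8244))*(r - 6438) = (√((-39)² + 128²) + 1/(-34838 + 8244))*(-1630 - 6438) = (√(1521 + 16384) + 1/(-26594))*(-8068) = (√17905 - 1/26594)*(-8068) = (-1/26594 + √17905)*(-8068) = 4034/13297 - 8068*√17905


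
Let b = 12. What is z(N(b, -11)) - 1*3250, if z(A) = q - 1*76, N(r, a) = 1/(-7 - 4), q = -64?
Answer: -3390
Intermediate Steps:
N(r, a) = -1/11 (N(r, a) = 1/(-11) = -1/11)
z(A) = -140 (z(A) = -64 - 1*76 = -64 - 76 = -140)
z(N(b, -11)) - 1*3250 = -140 - 1*3250 = -140 - 3250 = -3390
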